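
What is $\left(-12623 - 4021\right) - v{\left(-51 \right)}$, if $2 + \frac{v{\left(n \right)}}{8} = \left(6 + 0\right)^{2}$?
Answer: $-16916$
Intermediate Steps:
$v{\left(n \right)} = 272$ ($v{\left(n \right)} = -16 + 8 \left(6 + 0\right)^{2} = -16 + 8 \cdot 6^{2} = -16 + 8 \cdot 36 = -16 + 288 = 272$)
$\left(-12623 - 4021\right) - v{\left(-51 \right)} = \left(-12623 - 4021\right) - 272 = -16644 - 272 = -16916$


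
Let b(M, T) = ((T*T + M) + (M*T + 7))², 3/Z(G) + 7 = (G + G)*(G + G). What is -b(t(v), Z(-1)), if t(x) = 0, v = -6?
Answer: -64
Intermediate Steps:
Z(G) = 3/(-7 + 4*G²) (Z(G) = 3/(-7 + (G + G)*(G + G)) = 3/(-7 + (2*G)*(2*G)) = 3/(-7 + 4*G²))
b(M, T) = (7 + M + T² + M*T)² (b(M, T) = ((T² + M) + (7 + M*T))² = ((M + T²) + (7 + M*T))² = (7 + M + T² + M*T)²)
-b(t(v), Z(-1)) = -(7 + 0 + (3/(-7 + 4*(-1)²))² + 0*(3/(-7 + 4*(-1)²)))² = -(7 + 0 + (3/(-7 + 4*1))² + 0*(3/(-7 + 4*1)))² = -(7 + 0 + (3/(-7 + 4))² + 0*(3/(-7 + 4)))² = -(7 + 0 + (3/(-3))² + 0*(3/(-3)))² = -(7 + 0 + (3*(-⅓))² + 0*(3*(-⅓)))² = -(7 + 0 + (-1)² + 0*(-1))² = -(7 + 0 + 1 + 0)² = -1*8² = -1*64 = -64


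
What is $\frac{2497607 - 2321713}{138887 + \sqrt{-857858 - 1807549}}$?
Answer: $\frac{12214694989}{9646132088} - \frac{87947 i \sqrt{2665407}}{9646132088} \approx 1.2663 - 0.014885 i$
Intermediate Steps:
$\frac{2497607 - 2321713}{138887 + \sqrt{-857858 - 1807549}} = \frac{175894}{138887 + \sqrt{-2665407}} = \frac{175894}{138887 + i \sqrt{2665407}}$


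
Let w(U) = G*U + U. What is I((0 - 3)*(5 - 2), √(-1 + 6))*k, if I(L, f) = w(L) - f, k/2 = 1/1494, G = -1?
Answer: -√5/747 ≈ -0.0029934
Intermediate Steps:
k = 1/747 (k = 2/1494 = 2*(1/1494) = 1/747 ≈ 0.0013387)
w(U) = 0 (w(U) = -U + U = 0)
I(L, f) = -f (I(L, f) = 0 - f = -f)
I((0 - 3)*(5 - 2), √(-1 + 6))*k = -√(-1 + 6)*(1/747) = -√5*(1/747) = -√5/747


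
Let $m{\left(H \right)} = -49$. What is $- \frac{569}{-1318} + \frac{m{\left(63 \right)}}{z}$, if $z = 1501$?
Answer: $\frac{789487}{1978318} \approx 0.39907$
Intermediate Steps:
$- \frac{569}{-1318} + \frac{m{\left(63 \right)}}{z} = - \frac{569}{-1318} - \frac{49}{1501} = \left(-569\right) \left(- \frac{1}{1318}\right) - \frac{49}{1501} = \frac{569}{1318} - \frac{49}{1501} = \frac{789487}{1978318}$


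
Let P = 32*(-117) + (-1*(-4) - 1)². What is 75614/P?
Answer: -75614/3735 ≈ -20.245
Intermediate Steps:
P = -3735 (P = -3744 + (4 - 1)² = -3744 + 3² = -3744 + 9 = -3735)
75614/P = 75614/(-3735) = 75614*(-1/3735) = -75614/3735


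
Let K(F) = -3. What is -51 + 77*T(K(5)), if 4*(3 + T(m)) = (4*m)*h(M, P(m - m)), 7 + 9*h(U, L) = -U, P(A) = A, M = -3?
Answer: -538/3 ≈ -179.33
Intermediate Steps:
h(U, L) = -7/9 - U/9 (h(U, L) = -7/9 + (-U)/9 = -7/9 - U/9)
T(m) = -3 - 4*m/9 (T(m) = -3 + ((4*m)*(-7/9 - ⅑*(-3)))/4 = -3 + ((4*m)*(-7/9 + ⅓))/4 = -3 + ((4*m)*(-4/9))/4 = -3 + (-16*m/9)/4 = -3 - 4*m/9)
-51 + 77*T(K(5)) = -51 + 77*(-3 - 4/9*(-3)) = -51 + 77*(-3 + 4/3) = -51 + 77*(-5/3) = -51 - 385/3 = -538/3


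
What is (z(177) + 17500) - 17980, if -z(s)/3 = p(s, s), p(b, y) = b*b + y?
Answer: -94998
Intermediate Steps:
p(b, y) = y + b² (p(b, y) = b² + y = y + b²)
z(s) = -3*s - 3*s² (z(s) = -3*(s + s²) = -3*s - 3*s²)
(z(177) + 17500) - 17980 = (3*177*(-1 - 1*177) + 17500) - 17980 = (3*177*(-1 - 177) + 17500) - 17980 = (3*177*(-178) + 17500) - 17980 = (-94518 + 17500) - 17980 = -77018 - 17980 = -94998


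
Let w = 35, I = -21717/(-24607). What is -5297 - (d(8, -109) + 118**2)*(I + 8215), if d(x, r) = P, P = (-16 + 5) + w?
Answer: -256361154885/2237 ≈ -1.1460e+8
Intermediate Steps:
I = 21717/24607 (I = -21717*(-1/24607) = 21717/24607 ≈ 0.88255)
P = 24 (P = (-16 + 5) + 35 = -11 + 35 = 24)
d(x, r) = 24
-5297 - (d(8, -109) + 118**2)*(I + 8215) = -5297 - (24 + 118**2)*(21717/24607 + 8215) = -5297 - (24 + 13924)*202168222/24607 = -5297 - 13948*202168222/24607 = -5297 - 1*256349305496/2237 = -5297 - 256349305496/2237 = -256361154885/2237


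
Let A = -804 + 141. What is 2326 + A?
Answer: 1663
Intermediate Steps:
A = -663
2326 + A = 2326 - 663 = 1663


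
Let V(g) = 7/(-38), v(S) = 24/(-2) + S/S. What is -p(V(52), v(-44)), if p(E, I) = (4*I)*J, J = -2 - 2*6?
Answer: -616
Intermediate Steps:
v(S) = -11 (v(S) = 24*(-½) + 1 = -12 + 1 = -11)
J = -14 (J = -2 - 12 = -14)
V(g) = -7/38 (V(g) = 7*(-1/38) = -7/38)
p(E, I) = -56*I (p(E, I) = (4*I)*(-14) = -56*I)
-p(V(52), v(-44)) = -(-56)*(-11) = -1*616 = -616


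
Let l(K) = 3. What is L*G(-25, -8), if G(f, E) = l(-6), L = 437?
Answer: 1311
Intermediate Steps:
G(f, E) = 3
L*G(-25, -8) = 437*3 = 1311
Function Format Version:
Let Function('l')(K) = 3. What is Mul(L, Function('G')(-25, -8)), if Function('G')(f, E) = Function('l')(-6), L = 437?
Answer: 1311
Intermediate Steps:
Function('G')(f, E) = 3
Mul(L, Function('G')(-25, -8)) = Mul(437, 3) = 1311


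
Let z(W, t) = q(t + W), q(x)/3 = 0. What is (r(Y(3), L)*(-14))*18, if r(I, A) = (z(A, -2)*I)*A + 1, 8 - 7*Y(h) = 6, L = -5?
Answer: -252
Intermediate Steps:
q(x) = 0 (q(x) = 3*0 = 0)
z(W, t) = 0
Y(h) = 2/7 (Y(h) = 8/7 - 1/7*6 = 8/7 - 6/7 = 2/7)
r(I, A) = 1 (r(I, A) = (0*I)*A + 1 = 0*A + 1 = 0 + 1 = 1)
(r(Y(3), L)*(-14))*18 = (1*(-14))*18 = -14*18 = -252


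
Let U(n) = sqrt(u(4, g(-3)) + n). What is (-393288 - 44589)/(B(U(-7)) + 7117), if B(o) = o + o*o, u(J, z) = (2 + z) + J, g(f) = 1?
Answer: -39807/647 ≈ -61.526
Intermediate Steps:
u(J, z) = 2 + J + z
U(n) = sqrt(7 + n) (U(n) = sqrt((2 + 4 + 1) + n) = sqrt(7 + n))
B(o) = o + o**2
(-393288 - 44589)/(B(U(-7)) + 7117) = (-393288 - 44589)/(sqrt(7 - 7)*(1 + sqrt(7 - 7)) + 7117) = -437877/(sqrt(0)*(1 + sqrt(0)) + 7117) = -437877/(0*(1 + 0) + 7117) = -437877/(0*1 + 7117) = -437877/(0 + 7117) = -437877/7117 = -437877*1/7117 = -39807/647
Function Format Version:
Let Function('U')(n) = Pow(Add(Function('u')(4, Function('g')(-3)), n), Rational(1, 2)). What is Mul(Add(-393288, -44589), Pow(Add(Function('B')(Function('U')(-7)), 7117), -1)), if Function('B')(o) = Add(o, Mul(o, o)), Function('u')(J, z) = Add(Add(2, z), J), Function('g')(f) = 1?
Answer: Rational(-39807, 647) ≈ -61.526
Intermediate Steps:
Function('u')(J, z) = Add(2, J, z)
Function('U')(n) = Pow(Add(7, n), Rational(1, 2)) (Function('U')(n) = Pow(Add(Add(2, 4, 1), n), Rational(1, 2)) = Pow(Add(7, n), Rational(1, 2)))
Function('B')(o) = Add(o, Pow(o, 2))
Mul(Add(-393288, -44589), Pow(Add(Function('B')(Function('U')(-7)), 7117), -1)) = Mul(Add(-393288, -44589), Pow(Add(Mul(Pow(Add(7, -7), Rational(1, 2)), Add(1, Pow(Add(7, -7), Rational(1, 2)))), 7117), -1)) = Mul(-437877, Pow(Add(Mul(Pow(0, Rational(1, 2)), Add(1, Pow(0, Rational(1, 2)))), 7117), -1)) = Mul(-437877, Pow(Add(Mul(0, Add(1, 0)), 7117), -1)) = Mul(-437877, Pow(Add(Mul(0, 1), 7117), -1)) = Mul(-437877, Pow(Add(0, 7117), -1)) = Mul(-437877, Pow(7117, -1)) = Mul(-437877, Rational(1, 7117)) = Rational(-39807, 647)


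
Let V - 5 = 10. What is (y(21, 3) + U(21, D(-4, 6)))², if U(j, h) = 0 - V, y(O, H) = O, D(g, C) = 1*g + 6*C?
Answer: 36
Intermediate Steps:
V = 15 (V = 5 + 10 = 15)
D(g, C) = g + 6*C
U(j, h) = -15 (U(j, h) = 0 - 1*15 = 0 - 15 = -15)
(y(21, 3) + U(21, D(-4, 6)))² = (21 - 15)² = 6² = 36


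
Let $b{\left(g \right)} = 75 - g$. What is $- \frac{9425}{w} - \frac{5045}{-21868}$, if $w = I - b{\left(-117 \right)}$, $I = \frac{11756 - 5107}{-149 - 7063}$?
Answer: $\frac{1493455126685}{30426107404} \approx 49.085$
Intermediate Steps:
$I = - \frac{6649}{7212}$ ($I = \frac{6649}{-7212} = 6649 \left(- \frac{1}{7212}\right) = - \frac{6649}{7212} \approx -0.92194$)
$w = - \frac{1391353}{7212}$ ($w = - \frac{6649}{7212} - \left(75 - -117\right) = - \frac{6649}{7212} - \left(75 + 117\right) = - \frac{6649}{7212} - 192 = - \frac{1391353}{7212} \approx -192.92$)
$- \frac{9425}{w} - \frac{5045}{-21868} = - \frac{9425}{- \frac{1391353}{7212}} - \frac{5045}{-21868} = \left(-9425\right) \left(- \frac{7212}{1391353}\right) - - \frac{5045}{21868} = \frac{67973100}{1391353} + \frac{5045}{21868} = \frac{1493455126685}{30426107404}$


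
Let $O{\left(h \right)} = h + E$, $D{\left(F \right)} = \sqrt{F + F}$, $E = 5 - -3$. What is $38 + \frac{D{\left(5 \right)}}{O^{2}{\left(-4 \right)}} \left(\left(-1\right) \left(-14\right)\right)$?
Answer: $38 + \frac{7 \sqrt{10}}{8} \approx 40.767$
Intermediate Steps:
$E = 8$ ($E = 5 + 3 = 8$)
$D{\left(F \right)} = \sqrt{2} \sqrt{F}$ ($D{\left(F \right)} = \sqrt{2 F} = \sqrt{2} \sqrt{F}$)
$O{\left(h \right)} = 8 + h$ ($O{\left(h \right)} = h + 8 = 8 + h$)
$38 + \frac{D{\left(5 \right)}}{O^{2}{\left(-4 \right)}} \left(\left(-1\right) \left(-14\right)\right) = 38 + \frac{\sqrt{2} \sqrt{5}}{\left(8 - 4\right)^{2}} \left(\left(-1\right) \left(-14\right)\right) = 38 + \frac{\sqrt{10}}{4^{2}} \cdot 14 = 38 + \frac{\sqrt{10}}{16} \cdot 14 = 38 + \frac{7 \sqrt{10}}{8}$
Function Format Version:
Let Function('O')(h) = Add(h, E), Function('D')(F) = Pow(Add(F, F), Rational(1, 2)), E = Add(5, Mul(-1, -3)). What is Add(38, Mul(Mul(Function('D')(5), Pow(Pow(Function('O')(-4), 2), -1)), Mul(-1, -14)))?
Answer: Add(38, Mul(Rational(7, 8), Pow(10, Rational(1, 2)))) ≈ 40.767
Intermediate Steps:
E = 8 (E = Add(5, 3) = 8)
Function('D')(F) = Mul(Pow(2, Rational(1, 2)), Pow(F, Rational(1, 2))) (Function('D')(F) = Pow(Mul(2, F), Rational(1, 2)) = Mul(Pow(2, Rational(1, 2)), Pow(F, Rational(1, 2))))
Function('O')(h) = Add(8, h) (Function('O')(h) = Add(h, 8) = Add(8, h))
Add(38, Mul(Mul(Function('D')(5), Pow(Pow(Function('O')(-4), 2), -1)), Mul(-1, -14))) = Add(38, Mul(Mul(Mul(Pow(2, Rational(1, 2)), Pow(5, Rational(1, 2))), Pow(Pow(Add(8, -4), 2), -1)), Mul(-1, -14))) = Add(38, Mul(Mul(Pow(10, Rational(1, 2)), Pow(Pow(4, 2), -1)), 14)) = Add(38, Mul(Mul(Pow(10, Rational(1, 2)), Pow(16, -1)), 14)) = Add(38, Mul(Mul(Pow(10, Rational(1, 2)), Rational(1, 16)), 14)) = Add(38, Mul(Mul(Rational(1, 16), Pow(10, Rational(1, 2))), 14)) = Add(38, Mul(Rational(7, 8), Pow(10, Rational(1, 2))))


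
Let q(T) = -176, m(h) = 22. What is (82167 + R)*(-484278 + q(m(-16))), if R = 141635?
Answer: -108421774108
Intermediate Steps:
(82167 + R)*(-484278 + q(m(-16))) = (82167 + 141635)*(-484278 - 176) = 223802*(-484454) = -108421774108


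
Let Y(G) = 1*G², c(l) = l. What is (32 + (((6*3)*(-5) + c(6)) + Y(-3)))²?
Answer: 1849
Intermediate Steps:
Y(G) = G²
(32 + (((6*3)*(-5) + c(6)) + Y(-3)))² = (32 + (((6*3)*(-5) + 6) + (-3)²))² = (32 + ((18*(-5) + 6) + 9))² = (32 + ((-90 + 6) + 9))² = (32 + (-84 + 9))² = (32 - 75)² = (-43)² = 1849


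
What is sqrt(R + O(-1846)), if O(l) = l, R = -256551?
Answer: I*sqrt(258397) ≈ 508.33*I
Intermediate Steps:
sqrt(R + O(-1846)) = sqrt(-256551 - 1846) = sqrt(-258397) = I*sqrt(258397)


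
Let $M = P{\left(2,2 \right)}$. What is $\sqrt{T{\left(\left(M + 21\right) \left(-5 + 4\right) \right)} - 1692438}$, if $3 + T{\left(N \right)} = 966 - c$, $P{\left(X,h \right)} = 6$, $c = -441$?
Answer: $i \sqrt{1691034} \approx 1300.4 i$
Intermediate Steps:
$M = 6$
$T{\left(N \right)} = 1404$ ($T{\left(N \right)} = -3 + \left(966 - -441\right) = -3 + \left(966 + 441\right) = -3 + 1407 = 1404$)
$\sqrt{T{\left(\left(M + 21\right) \left(-5 + 4\right) \right)} - 1692438} = \sqrt{1404 - 1692438} = \sqrt{-1691034} = i \sqrt{1691034}$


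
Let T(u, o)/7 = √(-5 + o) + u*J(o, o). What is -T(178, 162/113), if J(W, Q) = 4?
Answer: -4984 - 7*I*√45539/113 ≈ -4984.0 - 13.219*I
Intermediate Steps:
T(u, o) = 7*√(-5 + o) + 28*u (T(u, o) = 7*(√(-5 + o) + u*4) = 7*(√(-5 + o) + 4*u) = 7*√(-5 + o) + 28*u)
-T(178, 162/113) = -(7*√(-5 + 162/113) + 28*178) = -(7*√(-5 + 162*(1/113)) + 4984) = -(7*√(-5 + 162/113) + 4984) = -(7*√(-403/113) + 4984) = -(7*(I*√45539/113) + 4984) = -(7*I*√45539/113 + 4984) = -(4984 + 7*I*√45539/113) = -4984 - 7*I*√45539/113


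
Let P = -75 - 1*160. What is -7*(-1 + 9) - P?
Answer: 179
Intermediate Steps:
P = -235 (P = -75 - 160 = -235)
-7*(-1 + 9) - P = -7*(-1 + 9) - 1*(-235) = -7*8 + 235 = -56 + 235 = 179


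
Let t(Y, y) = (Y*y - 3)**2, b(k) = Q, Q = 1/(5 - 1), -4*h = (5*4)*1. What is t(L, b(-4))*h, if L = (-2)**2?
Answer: -20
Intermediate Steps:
h = -5 (h = -5*4/4 = -5 ≈ -5.0000)
L = 4
Q = 1/4 ≈ 0.25000
b(k) = 1/4
t(Y, y) = (-3 + Y*y)**2
t(L, b(-4))*h = (-3 + 4*(1/4))**2*(-5) = (-3 + 1)**2*(-5) = (-2)**2*(-5) = 4*(-5) = -20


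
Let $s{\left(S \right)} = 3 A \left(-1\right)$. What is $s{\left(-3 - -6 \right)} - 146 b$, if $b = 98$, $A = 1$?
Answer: $-14311$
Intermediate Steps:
$s{\left(S \right)} = -3$ ($s{\left(S \right)} = 3 \cdot 1 \left(-1\right) = 3 \left(-1\right) = -3$)
$s{\left(-3 - -6 \right)} - 146 b = -3 - 14308 = -14311$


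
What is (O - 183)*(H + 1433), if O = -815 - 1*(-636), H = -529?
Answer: -327248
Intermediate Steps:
O = -179 (O = -815 + 636 = -179)
(O - 183)*(H + 1433) = (-179 - 183)*(-529 + 1433) = -362*904 = -327248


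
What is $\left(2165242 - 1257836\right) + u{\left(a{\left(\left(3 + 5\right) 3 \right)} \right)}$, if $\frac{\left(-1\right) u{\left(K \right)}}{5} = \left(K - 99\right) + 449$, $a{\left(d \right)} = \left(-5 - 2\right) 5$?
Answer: $905831$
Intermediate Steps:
$a{\left(d \right)} = -35$ ($a{\left(d \right)} = \left(-7\right) 5 = -35$)
$u{\left(K \right)} = -1750 - 5 K$ ($u{\left(K \right)} = - 5 \left(\left(K - 99\right) + 449\right) = - 5 \left(\left(-99 + K\right) + 449\right) = - 5 \left(350 + K\right) = -1750 - 5 K$)
$\left(2165242 - 1257836\right) + u{\left(a{\left(\left(3 + 5\right) 3 \right)} \right)} = \left(2165242 - 1257836\right) - 1575 = 907406 + \left(-1750 + 175\right) = 907406 - 1575 = 905831$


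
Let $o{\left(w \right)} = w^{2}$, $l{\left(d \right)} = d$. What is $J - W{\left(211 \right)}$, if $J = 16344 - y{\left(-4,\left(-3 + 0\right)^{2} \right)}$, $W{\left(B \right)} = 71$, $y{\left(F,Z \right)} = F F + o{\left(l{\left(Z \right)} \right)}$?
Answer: $16176$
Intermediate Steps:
$y{\left(F,Z \right)} = F^{2} + Z^{2}$ ($y{\left(F,Z \right)} = F F + Z^{2} = F^{2} + Z^{2}$)
$J = 16247$ ($J = 16344 - \left(\left(-4\right)^{2} + \left(\left(-3 + 0\right)^{2}\right)^{2}\right) = 16344 - \left(16 + \left(\left(-3\right)^{2}\right)^{2}\right) = 16344 - \left(16 + 9^{2}\right) = 16344 - \left(16 + 81\right) = 16344 - 97 = 16247$)
$J - W{\left(211 \right)} = 16247 - 71 = 16176$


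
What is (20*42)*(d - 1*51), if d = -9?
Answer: -50400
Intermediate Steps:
(20*42)*(d - 1*51) = (20*42)*(-9 - 1*51) = 840*(-9 - 51) = 840*(-60) = -50400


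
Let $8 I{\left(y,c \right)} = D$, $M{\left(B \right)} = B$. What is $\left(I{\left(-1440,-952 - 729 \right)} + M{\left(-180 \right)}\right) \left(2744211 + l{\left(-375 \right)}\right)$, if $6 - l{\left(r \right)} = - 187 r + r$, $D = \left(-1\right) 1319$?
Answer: $- \frac{7378854453}{8} \approx -9.2236 \cdot 10^{8}$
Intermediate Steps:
$D = -1319$
$l{\left(r \right)} = 6 + 186 r$ ($l{\left(r \right)} = 6 - \left(- 187 r + r\right) = 6 - - 186 r = 6 + 186 r$)
$I{\left(y,c \right)} = - \frac{1319}{8}$ ($I{\left(y,c \right)} = \frac{1}{8} \left(-1319\right) = - \frac{1319}{8}$)
$\left(I{\left(-1440,-952 - 729 \right)} + M{\left(-180 \right)}\right) \left(2744211 + l{\left(-375 \right)}\right) = \left(- \frac{1319}{8} - 180\right) \left(2744211 + \left(6 + 186 \left(-375\right)\right)\right) = - \frac{2759 \left(2744211 + \left(6 - 69750\right)\right)}{8} = - \frac{2759 \left(2744211 - 69744\right)}{8} = \left(- \frac{2759}{8}\right) 2674467 = - \frac{7378854453}{8}$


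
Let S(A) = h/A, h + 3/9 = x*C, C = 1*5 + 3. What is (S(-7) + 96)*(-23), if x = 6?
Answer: -43079/21 ≈ -2051.4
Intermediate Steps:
C = 8 (C = 5 + 3 = 8)
h = 143/3 (h = -⅓ + 6*8 = -⅓ + 48 = 143/3 ≈ 47.667)
S(A) = 143/(3*A)
(S(-7) + 96)*(-23) = ((143/3)/(-7) + 96)*(-23) = ((143/3)*(-⅐) + 96)*(-23) = (-143/21 + 96)*(-23) = (1873/21)*(-23) = -43079/21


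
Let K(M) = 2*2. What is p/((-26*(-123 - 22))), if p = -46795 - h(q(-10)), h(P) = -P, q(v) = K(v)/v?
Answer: -233977/18850 ≈ -12.413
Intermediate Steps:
K(M) = 4
q(v) = 4/v
p = -233977/5 (p = -46795 - (-1)*4/(-10) = -46795 - (-1)*4*(-⅒) = -46795 - (-1)*(-2)/5 = -46795 - 1*⅖ = -46795 - ⅖ = -233977/5 ≈ -46795.)
p/((-26*(-123 - 22))) = -233977*(-1/(26*(-123 - 22)))/5 = -233977/(5*((-26*(-145)))) = -233977/5/3770 = -233977/5*1/3770 = -233977/18850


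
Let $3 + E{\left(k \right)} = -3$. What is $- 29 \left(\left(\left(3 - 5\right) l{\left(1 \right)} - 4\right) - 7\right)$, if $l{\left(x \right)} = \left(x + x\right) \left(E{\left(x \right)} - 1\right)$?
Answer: $-493$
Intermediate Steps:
$E{\left(k \right)} = -6$ ($E{\left(k \right)} = -3 - 3 = -6$)
$l{\left(x \right)} = - 14 x$ ($l{\left(x \right)} = \left(x + x\right) \left(-6 - 1\right) = 2 x \left(-7\right) = - 14 x$)
$- 29 \left(\left(\left(3 - 5\right) l{\left(1 \right)} - 4\right) - 7\right) = - 29 \left(\left(\left(3 - 5\right) \left(\left(-14\right) 1\right) - 4\right) - 7\right) = - 29 \left(\left(\left(-2\right) \left(-14\right) - 4\right) - 7\right) = - 29 \left(\left(28 - 4\right) - 7\right) = - 29 \left(24 - 7\right) = \left(-29\right) 17 = -493$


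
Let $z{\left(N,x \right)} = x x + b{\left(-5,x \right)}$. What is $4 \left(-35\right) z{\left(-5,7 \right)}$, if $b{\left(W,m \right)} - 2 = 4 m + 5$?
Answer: $-11760$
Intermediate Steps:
$b{\left(W,m \right)} = 7 + 4 m$ ($b{\left(W,m \right)} = 2 + \left(4 m + 5\right) = 2 + \left(5 + 4 m\right) = 7 + 4 m$)
$z{\left(N,x \right)} = 7 + x^{2} + 4 x$ ($z{\left(N,x \right)} = x x + \left(7 + 4 x\right) = x^{2} + \left(7 + 4 x\right) = 7 + x^{2} + 4 x$)
$4 \left(-35\right) z{\left(-5,7 \right)} = 4 \left(-35\right) \left(7 + 7^{2} + 4 \cdot 7\right) = - 140 \left(7 + 49 + 28\right) = \left(-140\right) 84 = -11760$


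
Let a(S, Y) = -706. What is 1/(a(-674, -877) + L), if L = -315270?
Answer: -1/315976 ≈ -3.1648e-6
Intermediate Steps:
1/(a(-674, -877) + L) = 1/(-706 - 315270) = 1/(-315976) = -1/315976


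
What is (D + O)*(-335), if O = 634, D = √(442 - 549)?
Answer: -212390 - 335*I*√107 ≈ -2.1239e+5 - 3465.3*I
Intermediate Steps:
D = I*√107 (D = √(-107) = I*√107 ≈ 10.344*I)
(D + O)*(-335) = (I*√107 + 634)*(-335) = (634 + I*√107)*(-335) = -212390 - 335*I*√107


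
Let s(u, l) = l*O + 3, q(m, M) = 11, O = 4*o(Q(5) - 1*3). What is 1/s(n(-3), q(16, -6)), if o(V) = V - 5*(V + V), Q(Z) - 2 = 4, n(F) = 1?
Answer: -1/1185 ≈ -0.00084388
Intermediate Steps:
Q(Z) = 6 (Q(Z) = 2 + 4 = 6)
o(V) = -9*V (o(V) = V - 10*V = -9*V)
O = -108 (O = 4*(-9*(6 - 1*3)) = 4*(-9*(6 - 3)) = 4*(-9*3) = 4*(-27) = -108)
s(u, l) = 3 - 108*l (s(u, l) = l*(-108) + 3 = -108*l + 3 = 3 - 108*l)
1/s(n(-3), q(16, -6)) = 1/(3 - 108*11) = 1/(3 - 1188) = 1/(-1185) = -1/1185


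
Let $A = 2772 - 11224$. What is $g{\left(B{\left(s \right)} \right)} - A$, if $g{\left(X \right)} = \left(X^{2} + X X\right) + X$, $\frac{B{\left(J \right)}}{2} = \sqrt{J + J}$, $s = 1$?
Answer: $8468 + 2 \sqrt{2} \approx 8470.8$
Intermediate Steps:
$A = -8452$ ($A = 2772 - 11224 = -8452$)
$B{\left(J \right)} = 2 \sqrt{2} \sqrt{J}$ ($B{\left(J \right)} = 2 \sqrt{J + J} = 2 \sqrt{2 J} = 2 \sqrt{2} \sqrt{J}$)
$g{\left(X \right)} = X + 2 X^{2}$ ($g{\left(X \right)} = \left(X^{2} + X^{2}\right) + X = 2 X^{2} + X = X + 2 X^{2}$)
$g{\left(B{\left(s \right)} \right)} - A = 2 \sqrt{2} \sqrt{1} \left(1 + 2 \cdot 2 \sqrt{2} \sqrt{1}\right) - -8452 = 2 \sqrt{2} \cdot 1 \left(1 + 2 \cdot 2 \sqrt{2} \cdot 1\right) + 8452 = 2 \sqrt{2} \left(1 + 2 \cdot 2 \sqrt{2}\right) + 8452 = 2 \sqrt{2} \left(1 + 4 \sqrt{2}\right) + 8452 = 8452 + 2 \sqrt{2} \left(1 + 4 \sqrt{2}\right)$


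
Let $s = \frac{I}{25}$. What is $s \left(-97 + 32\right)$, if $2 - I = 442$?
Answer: $1144$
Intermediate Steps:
$I = -440$ ($I = 2 - 442 = -440$)
$s = - \frac{88}{5}$ ($s = - \frac{440}{25} = \left(-440\right) \frac{1}{25} = - \frac{88}{5} \approx -17.6$)
$s \left(-97 + 32\right) = - \frac{88 \left(-97 + 32\right)}{5} = \left(- \frac{88}{5}\right) \left(-65\right) = 1144$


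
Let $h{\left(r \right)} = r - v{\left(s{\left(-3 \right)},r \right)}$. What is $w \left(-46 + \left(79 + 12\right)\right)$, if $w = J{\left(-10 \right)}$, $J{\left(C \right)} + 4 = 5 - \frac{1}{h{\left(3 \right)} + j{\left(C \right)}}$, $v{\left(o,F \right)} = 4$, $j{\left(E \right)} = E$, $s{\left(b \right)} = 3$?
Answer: $\frac{540}{11} \approx 49.091$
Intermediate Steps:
$h{\left(r \right)} = -4 + r$ ($h{\left(r \right)} = r - 4 = -4 + r$)
$J{\left(C \right)} = 1 - \frac{1}{-1 + C}$ ($J{\left(C \right)} = -4 + \left(5 - \frac{1}{\left(-4 + 3\right) + C}\right) = -4 + \left(5 - \frac{1}{-1 + C}\right) = 1 - \frac{1}{-1 + C}$)
$w = \frac{12}{11}$ ($w = \frac{-2 - 10}{-1 - 10} = \frac{1}{-11} \left(-12\right) = \left(- \frac{1}{11}\right) \left(-12\right) = \frac{12}{11} \approx 1.0909$)
$w \left(-46 + \left(79 + 12\right)\right) = \frac{12 \left(-46 + \left(79 + 12\right)\right)}{11} = \frac{12 \left(-46 + 91\right)}{11} = \frac{12}{11} \cdot 45 = \frac{540}{11}$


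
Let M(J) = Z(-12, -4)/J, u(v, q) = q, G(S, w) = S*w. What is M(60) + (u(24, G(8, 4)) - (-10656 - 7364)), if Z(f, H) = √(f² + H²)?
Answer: 18052 + √10/15 ≈ 18052.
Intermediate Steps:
Z(f, H) = √(H² + f²)
M(J) = 4*√10/J (M(J) = √((-4)² + (-12)²)/J = √(16 + 144)/J = √160/J = (4*√10)/J = 4*√10/J)
M(60) + (u(24, G(8, 4)) - (-10656 - 7364)) = 4*√10/60 + (8*4 - (-10656 - 7364)) = 4*√10*(1/60) + (32 - 1*(-18020)) = √10/15 + (32 + 18020) = √10/15 + 18052 = 18052 + √10/15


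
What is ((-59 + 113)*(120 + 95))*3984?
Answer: 46254240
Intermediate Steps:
((-59 + 113)*(120 + 95))*3984 = (54*215)*3984 = 11610*3984 = 46254240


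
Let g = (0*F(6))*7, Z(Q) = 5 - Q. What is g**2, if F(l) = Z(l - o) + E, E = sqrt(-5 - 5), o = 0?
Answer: 0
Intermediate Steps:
E = I*sqrt(10) (E = sqrt(-10) = I*sqrt(10) ≈ 3.1623*I)
F(l) = 5 - l + I*sqrt(10) (F(l) = (5 - (l - 1*0)) + I*sqrt(10) = (5 - (l + 0)) + I*sqrt(10) = (5 - l) + I*sqrt(10) = 5 - l + I*sqrt(10))
g = 0 (g = (0*(5 - 1*6 + I*sqrt(10)))*7 = (0*(5 - 6 + I*sqrt(10)))*7 = (0*(-1 + I*sqrt(10)))*7 = 0*7 = 0)
g**2 = 0**2 = 0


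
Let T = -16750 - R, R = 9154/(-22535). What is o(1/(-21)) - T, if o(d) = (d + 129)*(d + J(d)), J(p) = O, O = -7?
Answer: 157424706896/9937935 ≈ 15841.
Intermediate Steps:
R = -9154/22535 (R = 9154*(-1/22535) = -9154/22535 ≈ -0.40621)
J(p) = -7
o(d) = (-7 + d)*(129 + d) (o(d) = (d + 129)*(d - 7) = (129 + d)*(-7 + d) = (-7 + d)*(129 + d))
T = -377452096/22535 (T = -16750 - 1*(-9154/22535) = -16750 + 9154/22535 = -377452096/22535 ≈ -16750.)
o(1/(-21)) - T = (-903 + (1/(-21))² + 122/(-21)) - 1*(-377452096/22535) = (-903 + (-1/21)² + 122*(-1/21)) + 377452096/22535 = (-903 + 1/441 - 122/21) + 377452096/22535 = -400784/441 + 377452096/22535 = 157424706896/9937935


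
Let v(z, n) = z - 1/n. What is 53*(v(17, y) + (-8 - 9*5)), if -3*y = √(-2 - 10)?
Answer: -1908 - 53*I*√3/2 ≈ -1908.0 - 45.899*I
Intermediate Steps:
y = -2*I*√3/3 (y = -√(-2 - 10)/3 = -2*I*√3/3 ≈ -1.1547*I)
53*(v(17, y) + (-8 - 9*5)) = 53*((17 - 1/((-2*I*√3/3))) + (-8 - 9*5)) = 53*((17 - I*√3/2) + (-8 - 45)) = 53*((17 - I*√3/2) - 53) = 53*(-36 - I*√3/2) = -1908 - 53*I*√3/2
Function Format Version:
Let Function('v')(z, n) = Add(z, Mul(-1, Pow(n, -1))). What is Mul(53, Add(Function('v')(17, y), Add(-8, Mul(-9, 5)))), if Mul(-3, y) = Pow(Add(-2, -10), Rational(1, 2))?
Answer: Add(-1908, Mul(Rational(-53, 2), I, Pow(3, Rational(1, 2)))) ≈ Add(-1908.0, Mul(-45.899, I))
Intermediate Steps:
y = Mul(Rational(-2, 3), I, Pow(3, Rational(1, 2))) (y = Mul(Rational(-1, 3), Pow(Add(-2, -10), Rational(1, 2))) = Mul(Rational(-1, 3), Pow(-12, Rational(1, 2))) = Mul(Rational(-1, 3), Mul(2, I, Pow(3, Rational(1, 2)))) = Mul(Rational(-2, 3), I, Pow(3, Rational(1, 2))) ≈ Mul(-1.1547, I))
Mul(53, Add(Function('v')(17, y), Add(-8, Mul(-9, 5)))) = Mul(53, Add(Add(17, Mul(-1, Pow(Mul(Rational(-2, 3), I, Pow(3, Rational(1, 2))), -1))), Add(-8, Mul(-9, 5)))) = Mul(53, Add(Add(17, Mul(-1, Mul(Rational(1, 2), I, Pow(3, Rational(1, 2))))), Add(-8, -45))) = Mul(53, Add(Add(17, Mul(Rational(-1, 2), I, Pow(3, Rational(1, 2)))), -53)) = Mul(53, Add(-36, Mul(Rational(-1, 2), I, Pow(3, Rational(1, 2))))) = Add(-1908, Mul(Rational(-53, 2), I, Pow(3, Rational(1, 2))))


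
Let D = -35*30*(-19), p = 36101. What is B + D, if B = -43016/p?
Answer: 720171934/36101 ≈ 19949.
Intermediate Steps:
B = -43016/36101 ≈ -1.1915
D = 19950 (D = -1050*(-19) = 19950)
B + D = -43016/36101 + 19950 = 720171934/36101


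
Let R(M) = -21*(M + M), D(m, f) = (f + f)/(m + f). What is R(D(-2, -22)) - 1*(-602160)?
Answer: 602083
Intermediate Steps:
D(m, f) = 2*f/(f + m) (D(m, f) = (2*f)/(f + m) = 2*f/(f + m))
R(M) = -42*M
R(D(-2, -22)) - 1*(-602160) = -84*(-22)/(-22 - 2) - 1*(-602160) = -84*(-22)/(-24) + 602160 = -84*(-22)*(-1)/24 + 602160 = -42*11/6 + 602160 = -77 + 602160 = 602083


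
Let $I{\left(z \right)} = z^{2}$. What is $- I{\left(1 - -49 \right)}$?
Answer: $-2500$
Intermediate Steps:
$- I{\left(1 - -49 \right)} = - \left(1 - -49\right)^{2} = - \left(1 + 49\right)^{2} = - 50^{2} = \left(-1\right) 2500 = -2500$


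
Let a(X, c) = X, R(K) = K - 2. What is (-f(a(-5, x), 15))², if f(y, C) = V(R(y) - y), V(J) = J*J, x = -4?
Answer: 16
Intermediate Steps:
R(K) = -2 + K
V(J) = J²
f(y, C) = 4 (f(y, C) = ((-2 + y) - y)² = (-2)² = 4)
(-f(a(-5, x), 15))² = (-1*4)² = (-4)² = 16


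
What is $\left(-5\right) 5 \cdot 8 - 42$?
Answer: $-242$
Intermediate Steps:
$\left(-5\right) 5 \cdot 8 - 42 = \left(-25\right) 8 - 42 = -200 - 42 = -242$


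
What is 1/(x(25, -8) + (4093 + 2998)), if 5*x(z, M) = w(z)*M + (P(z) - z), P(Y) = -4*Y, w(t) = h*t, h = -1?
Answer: 1/7106 ≈ 0.00014073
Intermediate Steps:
w(t) = -t
x(z, M) = -z - M*z/5 (x(z, M) = ((-z)*M + (-4*z - z))/5 = (-M*z - 5*z)/5 = (-5*z - M*z)/5 = -z - M*z/5)
1/(x(25, -8) + (4093 + 2998)) = 1/((⅕)*25*(-5 - 1*(-8)) + (4093 + 2998)) = 1/((⅕)*25*(-5 + 8) + 7091) = 1/((⅕)*25*3 + 7091) = 1/(15 + 7091) = 1/7106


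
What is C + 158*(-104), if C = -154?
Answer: -16586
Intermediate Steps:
C + 158*(-104) = -154 + 158*(-104) = -154 - 16432 = -16586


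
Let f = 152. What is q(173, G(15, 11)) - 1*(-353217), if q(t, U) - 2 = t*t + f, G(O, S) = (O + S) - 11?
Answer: 383300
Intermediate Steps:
G(O, S) = -11 + O + S
q(t, U) = 154 + t**2 (q(t, U) = 2 + (t*t + 152) = 2 + (t**2 + 152) = 2 + (152 + t**2) = 154 + t**2)
q(173, G(15, 11)) - 1*(-353217) = (154 + 173**2) - 1*(-353217) = (154 + 29929) + 353217 = 30083 + 353217 = 383300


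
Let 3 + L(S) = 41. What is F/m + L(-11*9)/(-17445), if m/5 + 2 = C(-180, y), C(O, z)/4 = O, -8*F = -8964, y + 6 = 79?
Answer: -7873721/25190580 ≈ -0.31257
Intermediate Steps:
y = 73 (y = -6 + 79 = 73)
F = 2241/2 (F = -⅛*(-8964) = 2241/2 ≈ 1120.5)
L(S) = 38 (L(S) = -3 + 41 = 38)
C(O, z) = 4*O
m = -3610 (m = -10 + 5*(4*(-180)) = -10 + 5*(-720) = -10 - 3600 = -3610)
F/m + L(-11*9)/(-17445) = (2241/2)/(-3610) + 38/(-17445) = (2241/2)*(-1/3610) + 38*(-1/17445) = -2241/7220 - 38/17445 = -7873721/25190580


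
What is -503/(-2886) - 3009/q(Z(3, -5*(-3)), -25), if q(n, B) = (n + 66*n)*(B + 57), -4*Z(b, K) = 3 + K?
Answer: 752051/1546896 ≈ 0.48617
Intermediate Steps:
Z(b, K) = -3/4 - K/4 (Z(b, K) = -(3 + K)/4 = -3/4 - K/4)
q(n, B) = 67*n*(57 + B) (q(n, B) = (67*n)*(57 + B) = 67*n*(57 + B))
-503/(-2886) - 3009/q(Z(3, -5*(-3)), -25) = -503/(-2886) - 3009*1/(67*(57 - 25)*(-3/4 - (-5)*(-3)/4)) = -503*(-1/2886) - 3009*1/(2144*(-3/4 - 1/4*15)) = 503/2886 - 3009*1/(2144*(-3/4 - 15/4)) = 503/2886 - 3009/(67*(-9/2)*32) = 503/2886 - 3009/(-9648) = 503/2886 - 3009*(-1/9648) = 503/2886 + 1003/3216 = 752051/1546896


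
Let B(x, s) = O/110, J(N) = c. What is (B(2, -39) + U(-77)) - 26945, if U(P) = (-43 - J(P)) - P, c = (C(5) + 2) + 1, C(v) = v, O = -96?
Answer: -1480593/55 ≈ -26920.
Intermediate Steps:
c = 8 (c = (5 + 2) + 1 = 7 + 1 = 8)
J(N) = 8
U(P) = -51 - P (U(P) = (-43 - 1*8) - P = (-43 - 8) - P = -51 - P)
B(x, s) = -48/55 (B(x, s) = -96/110 = -96*1/110 = -48/55)
(B(2, -39) + U(-77)) - 26945 = (-48/55 + (-51 - 1*(-77))) - 26945 = (-48/55 + (-51 + 77)) - 26945 = (-48/55 + 26) - 26945 = 1382/55 - 26945 = -1480593/55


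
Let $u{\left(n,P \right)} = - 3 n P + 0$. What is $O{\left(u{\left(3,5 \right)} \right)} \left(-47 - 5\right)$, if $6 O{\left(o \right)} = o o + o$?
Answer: $-17160$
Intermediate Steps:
$u{\left(n,P \right)} = - 3 P n$ ($u{\left(n,P \right)} = - 3 P n + 0 = - 3 P n$)
$O{\left(o \right)} = \frac{o}{6} + \frac{o^{2}}{6}$ ($O{\left(o \right)} = \frac{o o + o}{6} = \frac{o^{2} + o}{6} = \frac{o + o^{2}}{6} = \frac{o}{6} + \frac{o^{2}}{6}$)
$O{\left(u{\left(3,5 \right)} \right)} \left(-47 - 5\right) = \frac{\left(-3\right) 5 \cdot 3 \left(1 - 15 \cdot 3\right)}{6} \left(-47 - 5\right) = \frac{1}{6} \left(-45\right) \left(1 - 45\right) \left(-52\right) = \frac{1}{6} \left(-45\right) \left(-44\right) \left(-52\right) = 330 \left(-52\right) = -17160$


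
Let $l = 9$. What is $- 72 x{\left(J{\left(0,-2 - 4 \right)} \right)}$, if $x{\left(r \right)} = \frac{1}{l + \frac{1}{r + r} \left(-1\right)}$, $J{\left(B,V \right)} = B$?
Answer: $0$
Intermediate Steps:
$x{\left(r \right)} = \frac{1}{9 - \frac{1}{2 r}}$ ($x{\left(r \right)} = \frac{1}{9 + \frac{1}{r + r} \left(-1\right)} = \frac{1}{9 + \frac{1}{2 r} \left(-1\right)} = \frac{1}{9 - \frac{1}{2 r}}$)
$- 72 x{\left(J{\left(0,-2 - 4 \right)} \right)} = - 72 \cdot 2 \cdot 0 \frac{1}{-1 + 18 \cdot 0} = - 72 \cdot 2 \cdot 0 \frac{1}{-1 + 0} = - 72 \cdot 2 \cdot 0 \frac{1}{-1} = - 72 \cdot 2 \cdot 0 \left(-1\right) = \left(-72\right) 0 = 0$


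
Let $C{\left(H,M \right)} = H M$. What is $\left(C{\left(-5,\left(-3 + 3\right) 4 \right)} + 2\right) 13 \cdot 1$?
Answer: $26$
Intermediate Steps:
$\left(C{\left(-5,\left(-3 + 3\right) 4 \right)} + 2\right) 13 \cdot 1 = \left(- 5 \left(-3 + 3\right) 4 + 2\right) 13 \cdot 1 = \left(- 5 \cdot 0 \cdot 4 + 2\right) 13 \cdot 1 = \left(\left(-5\right) 0 + 2\right) 13 \cdot 1 = \left(0 + 2\right) 13 \cdot 1 = 2 \cdot 13 \cdot 1 = 26 \cdot 1 = 26$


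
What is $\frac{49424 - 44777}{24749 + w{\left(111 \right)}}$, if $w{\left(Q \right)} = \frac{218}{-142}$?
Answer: $\frac{109979}{585690} \approx 0.18778$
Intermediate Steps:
$w{\left(Q \right)} = - \frac{109}{71}$ ($w{\left(Q \right)} = 218 \left(- \frac{1}{142}\right) = - \frac{109}{71}$)
$\frac{49424 - 44777}{24749 + w{\left(111 \right)}} = \frac{49424 - 44777}{24749 - \frac{109}{71}} = \frac{4647}{\frac{1757070}{71}} = 4647 \cdot \frac{71}{1757070} = \frac{109979}{585690}$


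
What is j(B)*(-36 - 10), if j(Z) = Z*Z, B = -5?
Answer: -1150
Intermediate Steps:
j(Z) = Z**2
j(B)*(-36 - 10) = (-5)**2*(-36 - 10) = 25*(-46) = -1150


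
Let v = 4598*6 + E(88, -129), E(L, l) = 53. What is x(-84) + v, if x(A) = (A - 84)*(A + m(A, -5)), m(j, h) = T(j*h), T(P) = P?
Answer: -28807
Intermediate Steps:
m(j, h) = h*j (m(j, h) = j*h = h*j)
x(A) = -4*A*(-84 + A) (x(A) = (A - 84)*(A - 5*A) = (-84 + A)*(-4*A) = -4*A*(-84 + A))
v = 27641 (v = 4598*6 + 53 = 27588 + 53 = 27641)
x(-84) + v = 4*(-84)*(84 - 1*(-84)) + 27641 = 4*(-84)*(84 + 84) + 27641 = 4*(-84)*168 + 27641 = -56448 + 27641 = -28807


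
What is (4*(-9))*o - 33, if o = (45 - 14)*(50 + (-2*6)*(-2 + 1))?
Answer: -69225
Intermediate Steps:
o = 1922 (o = 31*(50 - 12*(-1)) = 31*(50 + 12) = 31*62 = 1922)
(4*(-9))*o - 33 = (4*(-9))*1922 - 33 = -36*1922 - 33 = -69192 - 33 = -69225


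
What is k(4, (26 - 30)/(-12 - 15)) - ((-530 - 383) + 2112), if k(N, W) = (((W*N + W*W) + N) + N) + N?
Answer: -864875/729 ≈ -1186.4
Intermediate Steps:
k(N, W) = W² + 3*N + N*W (k(N, W) = (((N*W + W²) + N) + N) + N = (((W² + N*W) + N) + N) + N = ((N + W² + N*W) + N) + N = (W² + 2*N + N*W) + N = W² + 3*N + N*W)
k(4, (26 - 30)/(-12 - 15)) - ((-530 - 383) + 2112) = (((26 - 30)/(-12 - 15))² + 3*4 + 4*((26 - 30)/(-12 - 15))) - ((-530 - 383) + 2112) = ((-4/(-27))² + 12 + 4*(-4/(-27))) - (-913 + 2112) = ((-4*(-1/27))² + 12 + 4*(-4*(-1/27))) - 1*1199 = ((4/27)² + 12 + 4*(4/27)) - 1199 = (16/729 + 12 + 16/27) - 1199 = 9196/729 - 1199 = -864875/729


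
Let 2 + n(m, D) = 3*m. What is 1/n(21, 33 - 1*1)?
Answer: 1/61 ≈ 0.016393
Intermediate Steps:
n(m, D) = -2 + 3*m
1/n(21, 33 - 1*1) = 1/(-2 + 3*21) = 1/(-2 + 63) = 1/61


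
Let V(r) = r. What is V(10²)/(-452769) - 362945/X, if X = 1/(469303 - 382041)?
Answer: -14339785813447810/452769 ≈ -3.1671e+10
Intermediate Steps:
X = 1/87262 ≈ 1.1460e-5
V(10²)/(-452769) - 362945/X = 10²/(-452769) - 362945/1/87262 = 100*(-1/452769) - 362945*87262 = -100/452769 - 31671306590 = -14339785813447810/452769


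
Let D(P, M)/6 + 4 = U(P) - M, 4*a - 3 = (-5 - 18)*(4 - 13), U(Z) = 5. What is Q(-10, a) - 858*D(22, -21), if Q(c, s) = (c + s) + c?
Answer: -226447/2 ≈ -1.1322e+5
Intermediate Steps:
a = 105/2 (a = 3/4 + ((-5 - 18)*(4 - 13))/4 = 3/4 + (-23*(-9))/4 = 3/4 + (1/4)*207 = 3/4 + 207/4 = 105/2 ≈ 52.500)
D(P, M) = 6 - 6*M (D(P, M) = -24 + 6*(5 - M) = -24 + (30 - 6*M) = 6 - 6*M)
Q(c, s) = s + 2*c
Q(-10, a) - 858*D(22, -21) = (105/2 + 2*(-10)) - 858*(6 - 6*(-21)) = (105/2 - 20) - 858*(6 + 126) = 65/2 - 858*132 = 65/2 - 113256 = -226447/2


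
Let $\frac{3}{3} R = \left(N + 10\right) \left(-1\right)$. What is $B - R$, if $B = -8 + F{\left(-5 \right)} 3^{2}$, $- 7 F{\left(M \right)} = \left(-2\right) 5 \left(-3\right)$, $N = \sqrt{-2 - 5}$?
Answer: $- \frac{256}{7} + i \sqrt{7} \approx -36.571 + 2.6458 i$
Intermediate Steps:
$N = i \sqrt{7}$ ($N = \sqrt{-7} = i \sqrt{7} \approx 2.6458 i$)
$F{\left(M \right)} = - \frac{30}{7}$ ($F{\left(M \right)} = - \frac{\left(-2\right) 5 \left(-3\right)}{7} = - \frac{\left(-10\right) \left(-3\right)}{7} = \left(- \frac{1}{7}\right) 30 = - \frac{30}{7}$)
$R = -10 - i \sqrt{7}$ ($R = \left(i \sqrt{7} + 10\right) \left(-1\right) = \left(10 + i \sqrt{7}\right) \left(-1\right) = -10 - i \sqrt{7} \approx -10.0 - 2.6458 i$)
$B = - \frac{326}{7}$ ($B = -8 - \frac{30 \cdot 3^{2}}{7} = -8 - \frac{270}{7} = - \frac{326}{7} \approx -46.571$)
$B - R = - \frac{326}{7} - \left(-10 - i \sqrt{7}\right) = - \frac{326}{7} + \left(10 + i \sqrt{7}\right) = - \frac{256}{7} + i \sqrt{7}$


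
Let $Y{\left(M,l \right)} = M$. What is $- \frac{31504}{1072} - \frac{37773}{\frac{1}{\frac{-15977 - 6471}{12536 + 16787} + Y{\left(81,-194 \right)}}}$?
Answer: $- \frac{5954287684552}{1964641} \approx -3.0307 \cdot 10^{6}$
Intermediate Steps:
$- \frac{31504}{1072} - \frac{37773}{\frac{1}{\frac{-15977 - 6471}{12536 + 16787} + Y{\left(81,-194 \right)}}} = - \frac{31504}{1072} - \frac{37773}{\frac{1}{\frac{-15977 - 6471}{12536 + 16787} + 81}} = \left(-31504\right) \frac{1}{1072} - \frac{37773}{\frac{1}{- \frac{22448}{29323} + 81}} = - \frac{1969}{67} - \frac{37773}{\frac{1}{\left(-22448\right) \frac{1}{29323} + 81}} = - \frac{1969}{67} - \frac{37773}{\frac{1}{- \frac{22448}{29323} + 81}} = - \frac{1969}{67} - \frac{37773}{\frac{1}{\frac{2352715}{29323}}} = - \frac{1969}{67} - \frac{37773}{\frac{29323}{2352715}} = - \frac{1969}{67} - \frac{88869103695}{29323} = - \frac{5954287684552}{1964641}$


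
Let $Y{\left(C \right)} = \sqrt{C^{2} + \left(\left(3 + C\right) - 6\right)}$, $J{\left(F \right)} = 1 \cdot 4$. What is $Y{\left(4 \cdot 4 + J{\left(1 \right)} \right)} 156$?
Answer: $156 \sqrt{417} \approx 3185.6$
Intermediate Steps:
$J{\left(F \right)} = 4$
$Y{\left(C \right)} = \sqrt{-3 + C + C^{2}}$ ($Y{\left(C \right)} = \sqrt{C^{2} + \left(-3 + C\right)} = \sqrt{-3 + C + C^{2}}$)
$Y{\left(4 \cdot 4 + J{\left(1 \right)} \right)} 156 = \sqrt{-3 + \left(4 \cdot 4 + 4\right) + \left(4 \cdot 4 + 4\right)^{2}} \cdot 156 = \sqrt{-3 + \left(16 + 4\right) + \left(16 + 4\right)^{2}} \cdot 156 = \sqrt{-3 + 20 + 20^{2}} \cdot 156 = \sqrt{-3 + 20 + 400} \cdot 156 = \sqrt{417} \cdot 156 = 156 \sqrt{417}$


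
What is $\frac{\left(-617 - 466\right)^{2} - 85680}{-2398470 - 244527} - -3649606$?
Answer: $\frac{3215298873991}{880999} \approx 3.6496 \cdot 10^{6}$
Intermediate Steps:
$\frac{\left(-617 - 466\right)^{2} - 85680}{-2398470 - 244527} - -3649606 = \frac{\left(-1083\right)^{2} - 85680}{-2642997} + 3649606 = \left(1172889 - 85680\right) \left(- \frac{1}{2642997}\right) + 3649606 = 1087209 \left(- \frac{1}{2642997}\right) + 3649606 = - \frac{362403}{880999} + 3649606 = \frac{3215298873991}{880999}$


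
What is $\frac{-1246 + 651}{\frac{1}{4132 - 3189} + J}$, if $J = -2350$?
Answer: $\frac{561085}{2216049} \approx 0.25319$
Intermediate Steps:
$\frac{-1246 + 651}{\frac{1}{4132 - 3189} + J} = \frac{-1246 + 651}{\frac{1}{4132 - 3189} - 2350} = - \frac{595}{\frac{1}{943} - 2350} = - \frac{595}{- \frac{2216049}{943}} = \left(-595\right) \left(- \frac{943}{2216049}\right) = \frac{561085}{2216049}$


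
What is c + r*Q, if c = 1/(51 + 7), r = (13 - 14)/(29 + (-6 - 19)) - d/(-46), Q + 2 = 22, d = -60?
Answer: -41447/1334 ≈ -31.070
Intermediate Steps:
Q = 20 (Q = -2 + 22 = 20)
r = -143/92 (r = (13 - 14)/(29 + (-6 - 19)) - (-60)/(-46) = -1/(29 - 25) - (-60)*(-1)/46 = -1/4 - 1*30/23 = -1*1/4 - 30/23 = -1/4 - 30/23 = -143/92 ≈ -1.5543)
c = 1/58 ≈ 0.017241
c + r*Q = 1/58 - 143/92*20 = 1/58 - 715/23 = -41447/1334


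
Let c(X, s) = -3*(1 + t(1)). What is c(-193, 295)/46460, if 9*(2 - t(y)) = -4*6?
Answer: -17/46460 ≈ -0.00036591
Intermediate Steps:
t(y) = 14/3 (t(y) = 2 - (-4)*6/9 = 2 - ⅑*(-24) = 2 + 8/3 = 14/3)
c(X, s) = -17 (c(X, s) = -3*(1 + 14/3) = -3*17/3 = -17)
c(-193, 295)/46460 = -17/46460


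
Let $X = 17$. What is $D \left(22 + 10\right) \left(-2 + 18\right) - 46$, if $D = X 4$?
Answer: $34770$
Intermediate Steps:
$D = 68$ ($D = 17 \cdot 4 = 68$)
$D \left(22 + 10\right) \left(-2 + 18\right) - 46 = 68 \left(22 + 10\right) \left(-2 + 18\right) - 46 = 68 \cdot 32 \cdot 16 - 46 = 68 \cdot 512 - 46 = 34816 - 46 = 34770$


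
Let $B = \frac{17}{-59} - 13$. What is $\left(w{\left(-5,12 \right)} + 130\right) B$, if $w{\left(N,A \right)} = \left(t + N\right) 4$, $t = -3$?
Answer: $- \frac{76832}{59} \approx -1302.2$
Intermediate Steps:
$w{\left(N,A \right)} = -12 + 4 N$ ($w{\left(N,A \right)} = \left(-3 + N\right) 4 = -12 + 4 N$)
$B = - \frac{784}{59}$ ($B = 17 \left(- \frac{1}{59}\right) - 13 = - \frac{17}{59} - 13 = - \frac{784}{59} \approx -13.288$)
$\left(w{\left(-5,12 \right)} + 130\right) B = \left(\left(-12 + 4 \left(-5\right)\right) + 130\right) \left(- \frac{784}{59}\right) = \left(\left(-12 - 20\right) + 130\right) \left(- \frac{784}{59}\right) = \left(-32 + 130\right) \left(- \frac{784}{59}\right) = 98 \left(- \frac{784}{59}\right) = - \frac{76832}{59}$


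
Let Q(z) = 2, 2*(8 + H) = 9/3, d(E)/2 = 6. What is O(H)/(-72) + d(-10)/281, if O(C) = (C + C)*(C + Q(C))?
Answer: -3461/4496 ≈ -0.76980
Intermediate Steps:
d(E) = 12 (d(E) = 2*6 = 12)
H = -13/2 (H = -8 + (9/3)/2 = -8 + (9*(⅓))/2 = -8 + (½)*3 = -8 + 3/2 = -13/2 ≈ -6.5000)
O(C) = 2*C*(2 + C) (O(C) = (C + C)*(C + 2) = (2*C)*(2 + C) = 2*C*(2 + C))
O(H)/(-72) + d(-10)/281 = (2*(-13/2)*(2 - 13/2))/(-72) + 12/281 = (2*(-13/2)*(-9/2))*(-1/72) + 12*(1/281) = (117/2)*(-1/72) + 12/281 = -13/16 + 12/281 = -3461/4496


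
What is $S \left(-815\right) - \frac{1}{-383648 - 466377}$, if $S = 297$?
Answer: $- \frac{205752801374}{850025} \approx -2.4206 \cdot 10^{5}$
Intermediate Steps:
$S \left(-815\right) - \frac{1}{-383648 - 466377} = 297 \left(-815\right) - \frac{1}{-383648 - 466377} = -242055 - \frac{1}{-850025} = -242055 - - \frac{1}{850025} = -242055 + \frac{1}{850025} = - \frac{205752801374}{850025}$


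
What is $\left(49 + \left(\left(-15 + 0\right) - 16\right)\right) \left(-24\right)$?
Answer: $-432$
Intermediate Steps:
$\left(49 + \left(\left(-15 + 0\right) - 16\right)\right) \left(-24\right) = \left(49 - 31\right) \left(-24\right) = 18 \left(-24\right) = -432$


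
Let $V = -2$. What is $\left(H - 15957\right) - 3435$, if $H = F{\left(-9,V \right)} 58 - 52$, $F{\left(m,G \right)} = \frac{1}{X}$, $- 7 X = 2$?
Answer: $-19647$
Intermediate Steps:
$X = - \frac{2}{7}$ ($X = \left(- \frac{1}{7}\right) 2 = - \frac{2}{7} \approx -0.28571$)
$F{\left(m,G \right)} = - \frac{7}{2}$ ($F{\left(m,G \right)} = \frac{1}{- \frac{2}{7}} = - \frac{7}{2}$)
$H = -255$ ($H = \left(- \frac{7}{2}\right) 58 - 52 = -203 - 52 = -255$)
$\left(H - 15957\right) - 3435 = \left(-255 - 15957\right) - 3435 = -16212 + \left(-11972 + 8537\right) = -16212 - 3435 = -19647$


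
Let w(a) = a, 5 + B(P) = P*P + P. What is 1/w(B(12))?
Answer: 1/151 ≈ 0.0066225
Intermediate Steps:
B(P) = -5 + P + P**2 (B(P) = -5 + (P*P + P) = -5 + (P**2 + P) = -5 + (P + P**2) = -5 + P + P**2)
1/w(B(12)) = 1/(-5 + 12 + 12**2) = 1/(-5 + 12 + 144) = 1/151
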